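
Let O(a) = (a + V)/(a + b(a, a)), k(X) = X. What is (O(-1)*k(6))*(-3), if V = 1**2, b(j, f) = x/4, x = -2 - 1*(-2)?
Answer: 0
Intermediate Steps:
x = 0 (x = -2 + 2 = 0)
b(j, f) = 0 (b(j, f) = 0/4 = 0*(1/4) = 0)
V = 1
O(a) = (1 + a)/a (O(a) = (a + 1)/(a + 0) = (1 + a)/a)
(O(-1)*k(6))*(-3) = (((1 - 1)/(-1))*6)*(-3) = (-1*0*6)*(-3) = (0*6)*(-3) = 0*(-3) = 0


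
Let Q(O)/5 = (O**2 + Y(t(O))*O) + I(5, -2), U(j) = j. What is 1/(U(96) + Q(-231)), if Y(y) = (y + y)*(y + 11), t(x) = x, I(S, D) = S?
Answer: -1/117127274 ≈ -8.5377e-9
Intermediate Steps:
Y(y) = 2*y*(11 + y) (Y(y) = (2*y)*(11 + y) = 2*y*(11 + y))
Q(O) = 25 + 5*O**2 + 10*O**2*(11 + O) (Q(O) = 5*((O**2 + (2*O*(11 + O))*O) + 5) = 5*((O**2 + 2*O**2*(11 + O)) + 5) = 5*(5 + O**2 + 2*O**2*(11 + O)) = 25 + 5*O**2 + 10*O**2*(11 + O))
1/(U(96) + Q(-231)) = 1/(96 + (25 + 10*(-231)**3 + 115*(-231)**2)) = 1/(96 + (25 + 10*(-12326391) + 115*53361)) = 1/(96 + (25 - 123263910 + 6136515)) = 1/(96 - 117127370) = 1/(-117127274) = -1/117127274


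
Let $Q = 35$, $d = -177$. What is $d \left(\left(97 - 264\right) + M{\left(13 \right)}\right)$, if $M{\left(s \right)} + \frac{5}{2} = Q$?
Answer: $\frac{47613}{2} \approx 23807.0$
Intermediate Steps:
$M{\left(s \right)} = \frac{65}{2}$ ($M{\left(s \right)} = - \frac{5}{2} + 35 = \frac{65}{2}$)
$d \left(\left(97 - 264\right) + M{\left(13 \right)}\right) = - 177 \left(\left(97 - 264\right) + \frac{65}{2}\right) = - 177 \left(-167 + \frac{65}{2}\right) = \left(-177\right) \left(- \frac{269}{2}\right) = \frac{47613}{2}$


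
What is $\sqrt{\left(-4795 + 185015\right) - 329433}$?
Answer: $i \sqrt{149213} \approx 386.28 i$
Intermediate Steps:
$\sqrt{\left(-4795 + 185015\right) - 329433} = \sqrt{180220 - 329433} = \sqrt{-149213} = i \sqrt{149213}$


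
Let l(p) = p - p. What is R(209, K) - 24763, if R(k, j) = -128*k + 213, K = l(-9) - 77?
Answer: -51302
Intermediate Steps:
l(p) = 0
K = -77 (K = 0 - 77 = -77)
R(k, j) = 213 - 128*k
R(209, K) - 24763 = (213 - 128*209) - 24763 = (213 - 26752) - 24763 = -26539 - 24763 = -51302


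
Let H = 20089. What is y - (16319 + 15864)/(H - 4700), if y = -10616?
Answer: -163401807/15389 ≈ -10618.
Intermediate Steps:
y - (16319 + 15864)/(H - 4700) = -10616 - (16319 + 15864)/(20089 - 4700) = -10616 - 32183/15389 = -163401807/15389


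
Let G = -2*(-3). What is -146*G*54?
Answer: -47304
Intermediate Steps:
G = 6
-146*G*54 = -146*6*54 = -876*54 = -47304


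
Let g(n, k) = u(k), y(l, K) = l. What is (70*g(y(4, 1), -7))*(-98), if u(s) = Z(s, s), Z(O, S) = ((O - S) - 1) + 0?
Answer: 6860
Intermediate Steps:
Z(O, S) = -1 + O - S (Z(O, S) = (-1 + O - S) + 0 = -1 + O - S)
u(s) = -1 (u(s) = -1 + s - s = -1)
g(n, k) = -1
(70*g(y(4, 1), -7))*(-98) = (70*(-1))*(-98) = -70*(-98) = 6860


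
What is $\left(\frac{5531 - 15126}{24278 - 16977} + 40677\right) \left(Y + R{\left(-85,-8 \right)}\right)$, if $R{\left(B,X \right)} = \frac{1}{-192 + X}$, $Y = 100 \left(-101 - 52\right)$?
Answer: $- \frac{9272839121359}{14900} \approx -6.2234 \cdot 10^{8}$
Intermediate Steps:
$Y = -15300$ ($Y = 100 \left(-153\right) = -15300$)
$\left(\frac{5531 - 15126}{24278 - 16977} + 40677\right) \left(Y + R{\left(-85,-8 \right)}\right) = \left(\frac{5531 - 15126}{24278 - 16977} + 40677\right) \left(-15300 + \frac{1}{-192 - 8}\right) = \left(- \frac{9595}{7301} + 40677\right) \left(-15300 + \frac{1}{-200}\right) = \left(\left(-9595\right) \frac{1}{7301} + 40677\right) \left(-15300 - \frac{1}{200}\right) = \left(- \frac{9595}{7301} + 40677\right) \left(- \frac{3060001}{200}\right) = \frac{296973182}{7301} \left(- \frac{3060001}{200}\right) = - \frac{9272839121359}{14900}$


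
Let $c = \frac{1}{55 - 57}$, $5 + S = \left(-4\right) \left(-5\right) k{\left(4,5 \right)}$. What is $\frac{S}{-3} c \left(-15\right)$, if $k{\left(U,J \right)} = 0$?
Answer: $\frac{25}{2} \approx 12.5$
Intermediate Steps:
$S = -5$ ($S = -5 + \left(-4\right) \left(-5\right) 0 = -5 + 20 \cdot 0 = -5 + 0 = -5$)
$c = - \frac{1}{2}$ ($c = \frac{1}{-2} = - \frac{1}{2} \approx -0.5$)
$\frac{S}{-3} c \left(-15\right) = - \frac{5}{-3} \left(- \frac{1}{2}\right) \left(-15\right) = \left(-5\right) \left(- \frac{1}{3}\right) \left(- \frac{1}{2}\right) \left(-15\right) = \frac{5}{3} \left(- \frac{1}{2}\right) \left(-15\right) = \left(- \frac{5}{6}\right) \left(-15\right) = \frac{25}{2}$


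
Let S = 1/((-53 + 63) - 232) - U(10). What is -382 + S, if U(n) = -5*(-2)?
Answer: -87025/222 ≈ -392.00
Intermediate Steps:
U(n) = 10
S = -2221/222 (S = 1/((-53 + 63) - 232) - 1*10 = 1/(10 - 232) - 10 = 1/(-222) - 10 = -1/222 - 10 = -2221/222 ≈ -10.005)
-382 + S = -382 - 2221/222 = -87025/222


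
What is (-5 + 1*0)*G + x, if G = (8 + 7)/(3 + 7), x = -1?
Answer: -17/2 ≈ -8.5000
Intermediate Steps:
G = 3/2 (G = 15/10 = 15*(1/10) = 3/2 ≈ 1.5000)
(-5 + 1*0)*G + x = (-5 + 1*0)*(3/2) - 1 = (-5 + 0)*(3/2) - 1 = -5*3/2 - 1 = -15/2 - 1 = -17/2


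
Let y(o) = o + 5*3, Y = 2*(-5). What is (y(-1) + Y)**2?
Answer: 16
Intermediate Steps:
Y = -10
y(o) = 15 + o (y(o) = o + 15 = 15 + o)
(y(-1) + Y)**2 = ((15 - 1) - 10)**2 = (14 - 10)**2 = 4**2 = 16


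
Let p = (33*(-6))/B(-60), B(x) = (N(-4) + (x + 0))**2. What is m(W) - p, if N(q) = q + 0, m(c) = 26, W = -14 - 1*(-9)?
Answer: 53347/2048 ≈ 26.048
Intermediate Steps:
W = -5 (W = -14 + 9 = -5)
N(q) = q
B(x) = (-4 + x)**2 (B(x) = (-4 + (x + 0))**2 = (-4 + x)**2)
p = -99/2048 (p = (33*(-6))/((-4 - 60)**2) = -198/((-64)**2) = -198/4096 = -198*1/4096 = -99/2048 ≈ -0.048340)
m(W) - p = 26 - 1*(-99/2048) = 26 + 99/2048 = 53347/2048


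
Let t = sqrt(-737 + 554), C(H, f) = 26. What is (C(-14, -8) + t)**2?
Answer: (26 + I*sqrt(183))**2 ≈ 493.0 + 703.44*I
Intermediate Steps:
t = I*sqrt(183) (t = sqrt(-183) = I*sqrt(183) ≈ 13.528*I)
(C(-14, -8) + t)**2 = (26 + I*sqrt(183))**2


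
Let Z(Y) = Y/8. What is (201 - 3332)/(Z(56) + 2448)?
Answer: -3131/2455 ≈ -1.2754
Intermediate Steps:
Z(Y) = Y/8 (Z(Y) = Y*(⅛) = Y/8)
(201 - 3332)/(Z(56) + 2448) = (201 - 3332)/((⅛)*56 + 2448) = -3131/(7 + 2448) = -3131/2455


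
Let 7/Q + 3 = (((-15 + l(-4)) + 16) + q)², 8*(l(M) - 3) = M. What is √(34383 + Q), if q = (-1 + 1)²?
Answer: √47071363/37 ≈ 185.43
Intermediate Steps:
l(M) = 3 + M/8
q = 0 (q = 0² = 0)
Q = 28/37 (Q = 7/(-3 + (((-15 + (3 + (⅛)*(-4))) + 16) + 0)²) = 7/(-3 + (((-15 + (3 - ½)) + 16) + 0)²) = 7/(-3 + (((-15 + 5/2) + 16) + 0)²) = 7/(-3 + ((-25/2 + 16) + 0)²) = 7/(-3 + (7/2 + 0)²) = 7/(-3 + (7/2)²) = 7/(-3 + 49/4) = 7/(37/4) = 7*(4/37) = 28/37 ≈ 0.75676)
√(34383 + Q) = √(34383 + 28/37) = √(1272199/37) = √47071363/37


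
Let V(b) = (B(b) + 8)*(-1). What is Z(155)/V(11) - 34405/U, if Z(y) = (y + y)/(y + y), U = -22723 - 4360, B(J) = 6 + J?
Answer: 119006/96725 ≈ 1.2304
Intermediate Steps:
U = -27083
V(b) = -14 - b (V(b) = ((6 + b) + 8)*(-1) = (14 + b)*(-1) = -14 - b)
Z(y) = 1 (Z(y) = (2*y)/((2*y)) = (2*y)*(1/(2*y)) = 1)
Z(155)/V(11) - 34405/U = 1/(-14 - 1*11) - 34405/(-27083) = 1/(-14 - 11) - 34405*(-1/27083) = 1/(-25) + 4915/3869 = 1*(-1/25) + 4915/3869 = -1/25 + 4915/3869 = 119006/96725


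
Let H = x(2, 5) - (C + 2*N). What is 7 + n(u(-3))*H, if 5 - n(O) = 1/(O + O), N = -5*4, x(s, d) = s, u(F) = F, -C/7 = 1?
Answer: 1561/6 ≈ 260.17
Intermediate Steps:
C = -7 (C = -7*1 = -7)
N = -20
H = 49 (H = 2 - (-7 + 2*(-20)) = 2 - (-7 - 40) = 2 - 1*(-47) = 2 + 47 = 49)
n(O) = 5 - 1/(2*O) (n(O) = 5 - 1/(O + O) = 5 - 1/(2*O))
7 + n(u(-3))*H = 7 + (5 - ½/(-3))*49 = 7 + (5 - ½*(-⅓))*49 = 7 + (5 + ⅙)*49 = 7 + (31/6)*49 = 7 + 1519/6 = 1561/6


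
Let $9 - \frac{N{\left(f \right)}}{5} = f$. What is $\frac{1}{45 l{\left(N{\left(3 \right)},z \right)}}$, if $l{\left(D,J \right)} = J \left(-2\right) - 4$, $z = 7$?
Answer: $- \frac{1}{810} \approx -0.0012346$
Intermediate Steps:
$N{\left(f \right)} = 45 - 5 f$
$l{\left(D,J \right)} = -4 - 2 J$ ($l{\left(D,J \right)} = - 2 J - 4 = -4 - 2 J$)
$\frac{1}{45 l{\left(N{\left(3 \right)},z \right)}} = \frac{1}{45 \left(-4 - 14\right)} = \frac{1}{45 \left(-18\right)} = \frac{1}{-810} = - \frac{1}{810}$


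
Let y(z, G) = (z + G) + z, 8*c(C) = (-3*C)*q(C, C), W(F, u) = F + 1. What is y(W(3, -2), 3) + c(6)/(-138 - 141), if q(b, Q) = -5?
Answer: 1359/124 ≈ 10.960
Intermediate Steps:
W(F, u) = 1 + F
c(C) = 15*C/8 (c(C) = (-3*C*(-5))/8 = (15*C)/8 = 15*C/8)
y(z, G) = G + 2*z (y(z, G) = (G + z) + z = G + 2*z)
y(W(3, -2), 3) + c(6)/(-138 - 141) = (3 + 2*(1 + 3)) + ((15/8)*6)/(-138 - 141) = (3 + 2*4) + (45/4)/(-279) = (3 + 8) + (45/4)*(-1/279) = 11 - 5/124 = 1359/124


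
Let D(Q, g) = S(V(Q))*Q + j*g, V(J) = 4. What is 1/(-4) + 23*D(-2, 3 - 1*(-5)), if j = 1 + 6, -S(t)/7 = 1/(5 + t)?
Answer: 47647/36 ≈ 1323.5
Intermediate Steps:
S(t) = -7/(5 + t)
j = 7
D(Q, g) = 7*g - 7*Q/9 (D(Q, g) = (-7/(5 + 4))*Q + 7*g = (-7/9)*Q + 7*g = (-7*⅑)*Q + 7*g = -7*Q/9 + 7*g = 7*g - 7*Q/9)
1/(-4) + 23*D(-2, 3 - 1*(-5)) = 1/(-4) + 23*(7*(3 - 1*(-5)) - 7/9*(-2)) = -¼ + 23*(7*(3 + 5) + 14/9) = -¼ + 23*(7*8 + 14/9) = -¼ + 23*(56 + 14/9) = -¼ + 23*(518/9) = -¼ + 11914/9 = 47647/36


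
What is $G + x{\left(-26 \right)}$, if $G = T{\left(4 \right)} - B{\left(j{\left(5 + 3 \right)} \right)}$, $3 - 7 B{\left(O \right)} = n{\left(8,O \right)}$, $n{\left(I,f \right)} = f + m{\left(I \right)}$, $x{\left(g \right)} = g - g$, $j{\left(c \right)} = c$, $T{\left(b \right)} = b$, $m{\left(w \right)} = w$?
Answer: $\frac{41}{7} \approx 5.8571$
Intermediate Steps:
$x{\left(g \right)} = 0$
$n{\left(I,f \right)} = I + f$ ($n{\left(I,f \right)} = f + I = I + f$)
$B{\left(O \right)} = - \frac{5}{7} - \frac{O}{7}$ ($B{\left(O \right)} = \frac{3}{7} - \frac{8 + O}{7} = \frac{3}{7} - \left(\frac{8}{7} + \frac{O}{7}\right) = - \frac{5}{7} - \frac{O}{7}$)
$G = \frac{41}{7}$ ($G = 4 - \left(- \frac{5}{7} - \frac{5 + 3}{7}\right) = 4 - \left(- \frac{5}{7} - \frac{8}{7}\right) = 4 - - \frac{13}{7} = 4 + \frac{13}{7} = \frac{41}{7} \approx 5.8571$)
$G + x{\left(-26 \right)} = \frac{41}{7} + 0 = \frac{41}{7}$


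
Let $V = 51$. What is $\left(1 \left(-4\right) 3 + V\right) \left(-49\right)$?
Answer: $-1911$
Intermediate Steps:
$\left(1 \left(-4\right) 3 + V\right) \left(-49\right) = \left(1 \left(-4\right) 3 + 51\right) \left(-49\right) = \left(\left(-4\right) 3 + 51\right) \left(-49\right) = \left(-12 + 51\right) \left(-49\right) = 39 \left(-49\right) = -1911$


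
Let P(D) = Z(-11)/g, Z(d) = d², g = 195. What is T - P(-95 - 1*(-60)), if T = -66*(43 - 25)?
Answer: -231781/195 ≈ -1188.6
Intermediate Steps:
T = -1188 (T = -66*18 = -1188)
P(D) = 121/195 (P(D) = (-11)²/195 = 121*(1/195) = 121/195)
T - P(-95 - 1*(-60)) = -1188 - 1*121/195 = -1188 - 121/195 = -231781/195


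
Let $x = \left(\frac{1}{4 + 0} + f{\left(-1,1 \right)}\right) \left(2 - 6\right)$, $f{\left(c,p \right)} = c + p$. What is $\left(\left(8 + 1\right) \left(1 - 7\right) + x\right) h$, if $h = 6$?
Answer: $-330$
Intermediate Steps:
$x = -1$ ($x = \left(\frac{1}{4 + 0} + \left(-1 + 1\right)\right) \left(2 - 6\right) = \left(\frac{1}{4} + 0\right) \left(-4\right) = \frac{1}{4} \left(-4\right) = -1$)
$\left(\left(8 + 1\right) \left(1 - 7\right) + x\right) h = \left(\left(8 + 1\right) \left(1 - 7\right) - 1\right) 6 = \left(9 \left(-6\right) - 1\right) 6 = \left(-54 - 1\right) 6 = \left(-55\right) 6 = -330$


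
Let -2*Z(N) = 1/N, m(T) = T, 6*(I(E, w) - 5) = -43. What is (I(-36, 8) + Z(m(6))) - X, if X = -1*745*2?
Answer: 5951/4 ≈ 1487.8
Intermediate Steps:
I(E, w) = -13/6 (I(E, w) = 5 + (1/6)*(-43) = 5 - 43/6 = -13/6)
Z(N) = -1/(2*N)
X = -1490 (X = -745*2 = -1490)
(I(-36, 8) + Z(m(6))) - X = (-13/6 - 1/2/6) - 1*(-1490) = (-13/6 - 1/2*1/6) + 1490 = (-13/6 - 1/12) + 1490 = -9/4 + 1490 = 5951/4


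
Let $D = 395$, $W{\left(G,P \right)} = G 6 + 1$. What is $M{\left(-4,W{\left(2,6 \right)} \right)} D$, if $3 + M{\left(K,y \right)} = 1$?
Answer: $-790$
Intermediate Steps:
$W{\left(G,P \right)} = 1 + 6 G$ ($W{\left(G,P \right)} = 6 G + 1 = 1 + 6 G$)
$M{\left(K,y \right)} = -2$ ($M{\left(K,y \right)} = -3 + 1 = -2$)
$M{\left(-4,W{\left(2,6 \right)} \right)} D = \left(-2\right) 395 = -790$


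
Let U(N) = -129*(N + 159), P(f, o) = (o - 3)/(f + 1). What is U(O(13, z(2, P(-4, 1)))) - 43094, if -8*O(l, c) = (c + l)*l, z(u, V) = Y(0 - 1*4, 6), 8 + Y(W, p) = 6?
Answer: -490393/8 ≈ -61299.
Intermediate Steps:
P(f, o) = (-3 + o)/(1 + f)
Y(W, p) = -2 (Y(W, p) = -8 + 6 = -2)
z(u, V) = -2
O(l, c) = -l*(c + l)/8 (O(l, c) = -(c + l)*l/8 = -l*(c + l)/8)
U(N) = -20511 - 129*N (U(N) = -129*(159 + N) = -20511 - 129*N)
U(O(13, z(2, P(-4, 1)))) - 43094 = (-20511 - (-129)*13*(-2 + 13)/8) - 43094 = (-20511 - (-129)*13*11/8) - 43094 = (-20511 - 129*(-143/8)) - 43094 = (-20511 + 18447/8) - 43094 = -145641/8 - 43094 = -490393/8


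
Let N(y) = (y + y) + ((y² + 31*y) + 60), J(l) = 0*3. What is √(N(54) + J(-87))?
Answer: √4758 ≈ 68.978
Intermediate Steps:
J(l) = 0
N(y) = 60 + y² + 33*y (N(y) = 2*y + (60 + y² + 31*y) = 60 + y² + 33*y)
√(N(54) + J(-87)) = √((60 + 54² + 33*54) + 0) = √((60 + 2916 + 1782) + 0) = √(4758 + 0) = √4758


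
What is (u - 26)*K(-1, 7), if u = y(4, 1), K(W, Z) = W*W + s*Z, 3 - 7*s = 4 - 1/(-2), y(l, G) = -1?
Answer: 27/2 ≈ 13.500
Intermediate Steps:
s = -3/14 (s = 3/7 - (4 - 1/(-2))/7 = 3/7 - (4 - 1*(-½))/7 = 3/7 - (4 + ½)/7 = 3/7 - ⅐*9/2 = 3/7 - 9/14 = -3/14 ≈ -0.21429)
K(W, Z) = W² - 3*Z/14 (K(W, Z) = W*W - 3*Z/14 = W² - 3*Z/14)
u = -1
(u - 26)*K(-1, 7) = (-1 - 26)*((-1)² - 3/14*7) = -27*(1 - 3/2) = -27*(-½) = 27/2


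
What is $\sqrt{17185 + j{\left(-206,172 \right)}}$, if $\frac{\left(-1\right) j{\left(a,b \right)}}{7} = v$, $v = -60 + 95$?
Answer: $22 \sqrt{35} \approx 130.15$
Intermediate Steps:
$v = 35$
$j{\left(a,b \right)} = -245$ ($j{\left(a,b \right)} = \left(-7\right) 35 = -245$)
$\sqrt{17185 + j{\left(-206,172 \right)}} = \sqrt{17185 - 245} = \sqrt{16940} = 22 \sqrt{35}$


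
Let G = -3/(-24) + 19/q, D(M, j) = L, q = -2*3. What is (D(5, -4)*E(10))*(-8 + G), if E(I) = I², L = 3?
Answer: -6625/2 ≈ -3312.5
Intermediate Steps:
q = -6
D(M, j) = 3
G = -73/24 (G = -3/(-24) + 19/(-6) = -3*(-1/24) + 19*(-⅙) = ⅛ - 19/6 = -73/24 ≈ -3.0417)
(D(5, -4)*E(10))*(-8 + G) = (3*10²)*(-8 - 73/24) = (3*100)*(-265/24) = 300*(-265/24) = -6625/2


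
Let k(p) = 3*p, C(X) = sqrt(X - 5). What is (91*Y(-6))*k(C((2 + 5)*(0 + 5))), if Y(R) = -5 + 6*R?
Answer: -11193*sqrt(30) ≈ -61307.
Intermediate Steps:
C(X) = sqrt(-5 + X)
(91*Y(-6))*k(C((2 + 5)*(0 + 5))) = (91*(-5 + 6*(-6)))*(3*sqrt(-5 + (2 + 5)*(0 + 5))) = (91*(-5 - 36))*(3*sqrt(-5 + 7*5)) = (91*(-41))*(3*sqrt(-5 + 35)) = -11193*sqrt(30)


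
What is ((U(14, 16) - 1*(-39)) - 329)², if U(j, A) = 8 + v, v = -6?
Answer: 82944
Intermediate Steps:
U(j, A) = 2 (U(j, A) = 8 - 6 = 2)
((U(14, 16) - 1*(-39)) - 329)² = ((2 - 1*(-39)) - 329)² = ((2 + 39) - 329)² = (41 - 329)² = (-288)² = 82944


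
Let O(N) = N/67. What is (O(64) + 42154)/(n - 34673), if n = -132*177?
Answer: -2824382/3888479 ≈ -0.72635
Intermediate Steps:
n = -23364
O(N) = N/67 (O(N) = N*(1/67) = N/67)
(O(64) + 42154)/(n - 34673) = ((1/67)*64 + 42154)/(-23364 - 34673) = (64/67 + 42154)/(-58037) = (2824382/67)*(-1/58037) = -2824382/3888479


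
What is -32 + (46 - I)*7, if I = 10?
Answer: 220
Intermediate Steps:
-32 + (46 - I)*7 = -32 + (46 - 1*10)*7 = -32 + (46 - 10)*7 = -32 + 36*7 = -32 + 252 = 220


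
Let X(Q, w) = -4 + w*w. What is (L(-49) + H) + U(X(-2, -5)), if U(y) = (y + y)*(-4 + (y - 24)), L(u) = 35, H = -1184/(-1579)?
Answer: -407777/1579 ≈ -258.25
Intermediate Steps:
H = 1184/1579 (H = -1184*(-1/1579) = 1184/1579 ≈ 0.74984)
X(Q, w) = -4 + w**2
U(y) = 2*y*(-28 + y) (U(y) = (2*y)*(-4 + (-24 + y)) = (2*y)*(-28 + y) = 2*y*(-28 + y))
(L(-49) + H) + U(X(-2, -5)) = (35 + 1184/1579) + 2*(-4 + (-5)**2)*(-28 + (-4 + (-5)**2)) = 56449/1579 + 2*(-4 + 25)*(-28 + (-4 + 25)) = 56449/1579 + 2*21*(-28 + 21) = 56449/1579 + 2*21*(-7) = 56449/1579 - 294 = -407777/1579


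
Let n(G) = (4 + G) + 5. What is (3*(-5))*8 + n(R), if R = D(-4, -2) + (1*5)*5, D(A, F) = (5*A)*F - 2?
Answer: -48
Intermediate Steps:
D(A, F) = -2 + 5*A*F (D(A, F) = 5*A*F - 2 = -2 + 5*A*F)
R = 63 (R = (-2 + 5*(-4)*(-2)) + (1*5)*5 = (-2 + 40) + 5*5 = 38 + 25 = 63)
n(G) = 9 + G
(3*(-5))*8 + n(R) = (3*(-5))*8 + (9 + 63) = -15*8 + 72 = -120 + 72 = -48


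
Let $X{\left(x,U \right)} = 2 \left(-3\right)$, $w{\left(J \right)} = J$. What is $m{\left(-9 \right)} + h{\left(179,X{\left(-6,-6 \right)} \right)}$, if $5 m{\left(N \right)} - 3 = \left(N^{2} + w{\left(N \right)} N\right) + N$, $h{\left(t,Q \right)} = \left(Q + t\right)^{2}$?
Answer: $\frac{149801}{5} \approx 29960.0$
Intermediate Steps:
$X{\left(x,U \right)} = -6$
$m{\left(N \right)} = \frac{3}{5} + \frac{N}{5} + \frac{2 N^{2}}{5}$ ($m{\left(N \right)} = \frac{3}{5} + \frac{\left(N^{2} + N N\right) + N}{5} = \frac{3}{5} + \frac{\left(N^{2} + N^{2}\right) + N}{5} = \frac{3}{5} + \frac{2 N^{2} + N}{5} = \frac{3}{5} + \frac{N + 2 N^{2}}{5} = \frac{3}{5} + \left(\frac{N}{5} + \frac{2 N^{2}}{5}\right) = \frac{3}{5} + \frac{N}{5} + \frac{2 N^{2}}{5}$)
$m{\left(-9 \right)} + h{\left(179,X{\left(-6,-6 \right)} \right)} = \left(\frac{3}{5} + \frac{1}{5} \left(-9\right) + \frac{2 \left(-9\right)^{2}}{5}\right) + \left(-6 + 179\right)^{2} = \left(\frac{3}{5} - \frac{9}{5} + \frac{2}{5} \cdot 81\right) + 173^{2} = \left(\frac{3}{5} - \frac{9}{5} + \frac{162}{5}\right) + 29929 = \frac{156}{5} + 29929 = \frac{149801}{5}$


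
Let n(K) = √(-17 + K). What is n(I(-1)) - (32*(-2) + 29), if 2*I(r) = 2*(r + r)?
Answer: 35 + I*√19 ≈ 35.0 + 4.3589*I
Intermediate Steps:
I(r) = 2*r (I(r) = (2*(r + r))/2 = (2*(2*r))/2 = (4*r)/2 = 2*r)
n(I(-1)) - (32*(-2) + 29) = √(-17 + 2*(-1)) - (32*(-2) + 29) = √(-17 - 2) - (-64 + 29) = √(-19) - 1*(-35) = I*√19 + 35 = 35 + I*√19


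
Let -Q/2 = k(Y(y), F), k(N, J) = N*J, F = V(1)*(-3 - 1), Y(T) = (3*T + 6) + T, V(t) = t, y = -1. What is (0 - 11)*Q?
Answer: -176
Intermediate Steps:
Y(T) = 6 + 4*T (Y(T) = (6 + 3*T) + T = 6 + 4*T)
F = -4 (F = 1*(-3 - 1) = 1*(-4) = -4)
k(N, J) = J*N
Q = 16 (Q = -(-8)*(6 + 4*(-1)) = -(-8)*(6 - 4) = -(-8)*2 = -2*(-8) = 16)
(0 - 11)*Q = (0 - 11)*16 = -11*16 = -176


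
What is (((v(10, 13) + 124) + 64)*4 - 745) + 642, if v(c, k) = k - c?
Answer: 661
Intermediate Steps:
(((v(10, 13) + 124) + 64)*4 - 745) + 642 = ((((13 - 1*10) + 124) + 64)*4 - 745) + 642 = ((((13 - 10) + 124) + 64)*4 - 745) + 642 = (((3 + 124) + 64)*4 - 745) + 642 = ((127 + 64)*4 - 745) + 642 = (191*4 - 745) + 642 = (764 - 745) + 642 = 19 + 642 = 661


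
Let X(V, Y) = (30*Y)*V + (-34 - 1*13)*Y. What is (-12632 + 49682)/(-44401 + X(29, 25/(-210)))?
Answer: -1556100/1868957 ≈ -0.83260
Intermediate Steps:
X(V, Y) = -47*Y + 30*V*Y (X(V, Y) = 30*V*Y + (-34 - 13)*Y = 30*V*Y - 47*Y = -47*Y + 30*V*Y)
(-12632 + 49682)/(-44401 + X(29, 25/(-210))) = (-12632 + 49682)/(-44401 + (25/(-210))*(-47 + 30*29)) = 37050/(-44401 + (25*(-1/210))*(-47 + 870)) = 37050/(-44401 - 5/42*823) = 37050/(-44401 - 4115/42) = 37050/(-1868957/42) = 37050*(-42/1868957) = -1556100/1868957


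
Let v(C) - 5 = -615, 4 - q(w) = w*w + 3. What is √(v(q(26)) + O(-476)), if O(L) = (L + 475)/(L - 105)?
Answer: 11*I*√1701749/581 ≈ 24.698*I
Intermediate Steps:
q(w) = 1 - w² (q(w) = 4 - (w*w + 3) = 4 - (w² + 3) = 4 - (3 + w²) = 4 + (-3 - w²) = 1 - w²)
O(L) = (475 + L)/(-105 + L)
v(C) = -610 (v(C) = 5 - 615 = -610)
√(v(q(26)) + O(-476)) = √(-610 + (475 - 476)/(-105 - 476)) = √(-610 - 1/(-581)) = √(-610 - 1/581*(-1)) = √(-610 + 1/581) = √(-354409/581) = 11*I*√1701749/581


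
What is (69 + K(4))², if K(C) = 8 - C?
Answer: 5329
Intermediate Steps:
(69 + K(4))² = (69 + (8 - 1*4))² = (69 + (8 - 4))² = (69 + 4)² = 73² = 5329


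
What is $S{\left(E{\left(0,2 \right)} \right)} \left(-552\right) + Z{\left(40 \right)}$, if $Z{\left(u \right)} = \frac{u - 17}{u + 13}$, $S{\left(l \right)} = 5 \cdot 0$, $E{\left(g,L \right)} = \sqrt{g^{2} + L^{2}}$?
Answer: $\frac{23}{53} \approx 0.43396$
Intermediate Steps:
$E{\left(g,L \right)} = \sqrt{L^{2} + g^{2}}$
$S{\left(l \right)} = 0$
$Z{\left(u \right)} = \frac{-17 + u}{13 + u}$
$S{\left(E{\left(0,2 \right)} \right)} \left(-552\right) + Z{\left(40 \right)} = 0 \left(-552\right) + \frac{-17 + 40}{13 + 40} = 0 + \frac{1}{53} \cdot 23 = 0 + \frac{23}{53} = \frac{23}{53}$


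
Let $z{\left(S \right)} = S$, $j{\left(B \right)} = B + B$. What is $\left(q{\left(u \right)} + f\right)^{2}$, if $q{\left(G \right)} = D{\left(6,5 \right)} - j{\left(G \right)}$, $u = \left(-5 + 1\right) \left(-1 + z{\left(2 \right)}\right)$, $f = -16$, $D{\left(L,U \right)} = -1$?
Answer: $81$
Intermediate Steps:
$j{\left(B \right)} = 2 B$
$u = -4$ ($u = \left(-5 + 1\right) \left(-1 + 2\right) = \left(-4\right) 1 = -4$)
$q{\left(G \right)} = -1 - 2 G$
$\left(q{\left(u \right)} + f\right)^{2} = \left(\left(-1 - -8\right) - 16\right)^{2} = \left(\left(-1 + 8\right) - 16\right)^{2} = \left(7 - 16\right)^{2} = \left(-9\right)^{2} = 81$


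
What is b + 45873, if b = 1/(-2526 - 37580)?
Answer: 1839782537/40106 ≈ 45873.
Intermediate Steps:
b = -1/40106 (b = 1/(-40106) = -1/40106 ≈ -2.4934e-5)
b + 45873 = -1/40106 + 45873 = 1839782537/40106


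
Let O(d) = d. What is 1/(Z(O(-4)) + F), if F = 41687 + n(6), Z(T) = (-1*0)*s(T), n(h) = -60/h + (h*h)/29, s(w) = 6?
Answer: 29/1208669 ≈ 2.3993e-5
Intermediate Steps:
n(h) = -60/h + h²/29 (n(h) = -60/h + h²*(1/29) = -60/h + h²/29)
Z(T) = 0 (Z(T) = -1*0*6 = 0*6 = 0)
F = 1208669/29 (F = 41687 + (1/29)*(-1740 + 6³)/6 = 41687 + (1/29)*(⅙)*(-1740 + 216) = 41687 + (1/29)*(⅙)*(-1524) = 41687 - 254/29 = 1208669/29 ≈ 41678.)
1/(Z(O(-4)) + F) = 1/(0 + 1208669/29) = 1/(1208669/29) = 29/1208669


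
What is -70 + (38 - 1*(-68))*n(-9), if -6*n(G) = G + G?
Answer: 248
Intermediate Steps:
n(G) = -G/3 (n(G) = -(G + G)/6 = -G/3)
-70 + (38 - 1*(-68))*n(-9) = -70 + (38 - 1*(-68))*(-⅓*(-9)) = -70 + (38 + 68)*3 = -70 + 106*3 = -70 + 318 = 248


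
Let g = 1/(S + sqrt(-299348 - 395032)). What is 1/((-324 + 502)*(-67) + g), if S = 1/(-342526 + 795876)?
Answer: (I - 906700*sqrt(173595))/(8*(55178*I + 1351663025*sqrt(173595))) ≈ -8.385e-5 + 8.4375e-12*I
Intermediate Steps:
S = 1/453350 ≈ 2.2058e-6
g = 1/(1/453350 + 2*I*sqrt(173595)) (g = 1/(1/453350 + sqrt(-299348 - 395032)) = 1/(1/453350 + sqrt(-694380)) = 1/(1/453350 + 2*I*sqrt(173595)) ≈ 0.e-12 - 0.0012001*I)
1/((-324 + 502)*(-67) + g) = 1/((-324 + 502)*(-67) + (453350/142713298379550001 - 411052445000*I*sqrt(173595)/142713298379550001)) = 1/(178*(-67) + (453350/142713298379550001 - 411052445000*I*sqrt(173595)/142713298379550001)) = 1/(-11926 + (453350/142713298379550001 - 411052445000*I*sqrt(173595)/142713298379550001)) = 1/(-1701998796474512858576/142713298379550001 - 411052445000*I*sqrt(173595)/142713298379550001)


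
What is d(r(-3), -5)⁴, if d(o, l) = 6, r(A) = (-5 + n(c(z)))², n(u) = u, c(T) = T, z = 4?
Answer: 1296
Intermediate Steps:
r(A) = 1 (r(A) = (-5 + 4)² = (-1)² = 1)
d(r(-3), -5)⁴ = 6⁴ = 1296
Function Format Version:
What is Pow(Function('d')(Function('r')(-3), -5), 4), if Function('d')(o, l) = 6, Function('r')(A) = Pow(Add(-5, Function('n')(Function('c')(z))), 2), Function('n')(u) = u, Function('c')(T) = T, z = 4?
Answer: 1296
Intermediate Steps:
Function('r')(A) = 1 (Function('r')(A) = Pow(Add(-5, 4), 2) = Pow(-1, 2) = 1)
Pow(Function('d')(Function('r')(-3), -5), 4) = Pow(6, 4) = 1296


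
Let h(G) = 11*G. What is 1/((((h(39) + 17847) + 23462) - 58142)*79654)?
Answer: -1/1306644216 ≈ -7.6532e-10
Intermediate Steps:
1/((((h(39) + 17847) + 23462) - 58142)*79654) = 1/((((11*39 + 17847) + 23462) - 58142)*79654) = (1/79654)/(((429 + 17847) + 23462) - 58142) = (1/79654)/((18276 + 23462) - 58142) = (1/79654)/(41738 - 58142) = (1/79654)/(-16404) = -1/16404*1/79654 = -1/1306644216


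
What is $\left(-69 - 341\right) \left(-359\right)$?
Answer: $147190$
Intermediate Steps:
$\left(-69 - 341\right) \left(-359\right) = \left(-410\right) \left(-359\right) = 147190$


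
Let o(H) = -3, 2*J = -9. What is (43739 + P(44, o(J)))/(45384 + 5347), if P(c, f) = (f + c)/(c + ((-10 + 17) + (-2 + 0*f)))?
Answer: 2143252/2485819 ≈ 0.86219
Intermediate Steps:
J = -9/2 (J = (½)*(-9) = -9/2 ≈ -4.5000)
P(c, f) = (c + f)/(5 + c) (P(c, f) = (c + f)/(c + (7 + (-2 + 0))) = (c + f)/(c + (7 - 2)) = (c + f)/(c + 5) = (c + f)/(5 + c))
(43739 + P(44, o(J)))/(45384 + 5347) = (43739 + (44 - 3)/(5 + 44))/(45384 + 5347) = (43739 + 41/49)/50731 = (43739 + (1/49)*41)*(1/50731) = (43739 + 41/49)*(1/50731) = (2143252/49)*(1/50731) = 2143252/2485819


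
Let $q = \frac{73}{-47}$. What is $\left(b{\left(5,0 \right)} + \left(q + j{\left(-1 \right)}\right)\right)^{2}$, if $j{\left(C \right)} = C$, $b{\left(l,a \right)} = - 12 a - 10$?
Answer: $\frac{348100}{2209} \approx 157.58$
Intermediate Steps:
$b{\left(l,a \right)} = -10 - 12 a$
$q = - \frac{73}{47}$ ($q = 73 \left(- \frac{1}{47}\right) = - \frac{73}{47} \approx -1.5532$)
$\left(b{\left(5,0 \right)} + \left(q + j{\left(-1 \right)}\right)\right)^{2} = \left(\left(-10 - 0\right) - \frac{120}{47}\right)^{2} = \left(\left(-10 + 0\right) - \frac{120}{47}\right)^{2} = \left(-10 - \frac{120}{47}\right)^{2} = \left(- \frac{590}{47}\right)^{2} = \frac{348100}{2209}$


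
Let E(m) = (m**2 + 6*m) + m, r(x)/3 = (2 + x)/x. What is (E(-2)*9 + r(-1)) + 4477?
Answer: 4384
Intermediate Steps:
r(x) = 3*(2 + x)/x (r(x) = 3*((2 + x)/x) = 3*(2 + x)/x)
E(m) = m**2 + 7*m
(E(-2)*9 + r(-1)) + 4477 = (-2*(7 - 2)*9 + (3 + 6/(-1))) + 4477 = (-2*5*9 + (3 + 6*(-1))) + 4477 = (-10*9 + (3 - 6)) + 4477 = (-90 - 3) + 4477 = -93 + 4477 = 4384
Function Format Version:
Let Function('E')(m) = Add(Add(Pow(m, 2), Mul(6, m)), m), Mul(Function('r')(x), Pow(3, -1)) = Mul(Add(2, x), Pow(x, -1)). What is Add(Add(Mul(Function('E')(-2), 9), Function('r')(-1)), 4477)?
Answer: 4384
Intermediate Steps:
Function('r')(x) = Mul(3, Pow(x, -1), Add(2, x)) (Function('r')(x) = Mul(3, Mul(Add(2, x), Pow(x, -1))) = Mul(3, Mul(Pow(x, -1), Add(2, x))) = Mul(3, Pow(x, -1), Add(2, x)))
Function('E')(m) = Add(Pow(m, 2), Mul(7, m))
Add(Add(Mul(Function('E')(-2), 9), Function('r')(-1)), 4477) = Add(Add(Mul(Mul(-2, Add(7, -2)), 9), Add(3, Mul(6, Pow(-1, -1)))), 4477) = Add(Add(Mul(Mul(-2, 5), 9), Add(3, Mul(6, -1))), 4477) = Add(Add(Mul(-10, 9), Add(3, -6)), 4477) = Add(Add(-90, -3), 4477) = Add(-93, 4477) = 4384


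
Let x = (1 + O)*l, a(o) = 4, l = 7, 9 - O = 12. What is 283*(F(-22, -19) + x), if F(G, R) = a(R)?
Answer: -2830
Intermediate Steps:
O = -3 (O = 9 - 1*12 = 9 - 12 = -3)
F(G, R) = 4
x = -14 (x = (1 - 3)*7 = -2*7 = -14)
283*(F(-22, -19) + x) = 283*(4 - 14) = 283*(-10) = -2830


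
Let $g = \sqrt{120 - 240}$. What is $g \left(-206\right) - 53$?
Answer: $-53 - 412 i \sqrt{30} \approx -53.0 - 2256.6 i$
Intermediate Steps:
$g = 2 i \sqrt{30}$ ($g = \sqrt{-120} = 2 i \sqrt{30} \approx 10.954 i$)
$g \left(-206\right) - 53 = 2 i \sqrt{30} \left(-206\right) - 53 = - 412 i \sqrt{30} - 53 = -53 - 412 i \sqrt{30}$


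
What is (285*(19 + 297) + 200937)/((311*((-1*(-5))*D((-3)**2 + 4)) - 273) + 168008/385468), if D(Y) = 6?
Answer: 28042507899/872837921 ≈ 32.128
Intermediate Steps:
(285*(19 + 297) + 200937)/((311*((-1*(-5))*D((-3)**2 + 4)) - 273) + 168008/385468) = (285*(19 + 297) + 200937)/((311*(-1*(-5)*6) - 273) + 168008/385468) = (285*316 + 200937)/((311*(5*6) - 273) + 168008*(1/385468)) = (90060 + 200937)/((311*30 - 273) + 42002/96367) = 290997/((9330 - 273) + 42002/96367) = 290997/(9057 + 42002/96367) = 290997/(872837921/96367) = 290997*(96367/872837921) = 28042507899/872837921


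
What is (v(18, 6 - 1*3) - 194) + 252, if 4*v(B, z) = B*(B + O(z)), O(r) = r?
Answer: 305/2 ≈ 152.50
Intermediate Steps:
v(B, z) = B*(B + z)/4 (v(B, z) = (B*(B + z))/4 = B*(B + z)/4)
(v(18, 6 - 1*3) - 194) + 252 = ((1/4)*18*(18 + (6 - 1*3)) - 194) + 252 = ((1/4)*18*(18 + (6 - 3)) - 194) + 252 = ((1/4)*18*(18 + 3) - 194) + 252 = ((1/4)*18*21 - 194) + 252 = (189/2 - 194) + 252 = -199/2 + 252 = 305/2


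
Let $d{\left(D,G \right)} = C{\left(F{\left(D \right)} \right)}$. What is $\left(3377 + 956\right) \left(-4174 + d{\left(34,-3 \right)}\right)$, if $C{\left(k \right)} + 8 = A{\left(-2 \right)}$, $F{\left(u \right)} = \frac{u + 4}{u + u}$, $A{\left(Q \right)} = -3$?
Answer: $-18133605$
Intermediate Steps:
$F{\left(u \right)} = \frac{4 + u}{2 u}$
$C{\left(k \right)} = -11$ ($C{\left(k \right)} = -8 - 3 = -11$)
$d{\left(D,G \right)} = -11$
$\left(3377 + 956\right) \left(-4174 + d{\left(34,-3 \right)}\right) = \left(3377 + 956\right) \left(-4174 - 11\right) = 4333 \left(-4185\right) = -18133605$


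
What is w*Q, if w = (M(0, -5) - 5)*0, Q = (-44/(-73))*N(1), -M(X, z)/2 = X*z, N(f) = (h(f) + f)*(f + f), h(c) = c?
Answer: 0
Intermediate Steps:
N(f) = 4*f² (N(f) = (f + f)*(f + f) = (2*f)*(2*f) = 4*f²)
M(X, z) = -2*X*z
Q = 176/73 (Q = (-44/(-73))*(4*1²) = (-44*(-1/73))*(4*1) = (44/73)*4 = 176/73 ≈ 2.4110)
w = 0 (w = (-2*0*(-5) - 5)*0 = (0 - 5)*0 = -5*0 = 0)
w*Q = 0*(176/73) = 0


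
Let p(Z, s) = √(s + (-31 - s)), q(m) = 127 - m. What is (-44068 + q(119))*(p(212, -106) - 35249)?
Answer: 1553070940 - 44060*I*√31 ≈ 1.5531e+9 - 2.4532e+5*I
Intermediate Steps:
p(Z, s) = I*√31 (p(Z, s) = √(-31) = I*√31)
(-44068 + q(119))*(p(212, -106) - 35249) = (-44068 + (127 - 1*119))*(I*√31 - 35249) = (-44068 + (127 - 119))*(-35249 + I*√31) = (-44068 + 8)*(-35249 + I*√31) = -44060*(-35249 + I*√31) = 1553070940 - 44060*I*√31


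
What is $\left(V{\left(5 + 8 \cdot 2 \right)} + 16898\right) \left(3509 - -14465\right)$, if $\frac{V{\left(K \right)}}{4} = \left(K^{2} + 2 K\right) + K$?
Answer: $339960236$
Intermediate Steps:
$V{\left(K \right)} = 4 K^{2} + 12 K$ ($V{\left(K \right)} = 4 \left(\left(K^{2} + 2 K\right) + K\right) = 4 \left(K^{2} + 3 K\right) = 4 K^{2} + 12 K$)
$\left(V{\left(5 + 8 \cdot 2 \right)} + 16898\right) \left(3509 - -14465\right) = \left(4 \left(5 + 8 \cdot 2\right) \left(3 + \left(5 + 8 \cdot 2\right)\right) + 16898\right) \left(3509 - -14465\right) = \left(4 \left(5 + 16\right) \left(3 + \left(5 + 16\right)\right) + 16898\right) \left(3509 + \left(-8278 + 22743\right)\right) = \left(4 \cdot 21 \left(3 + 21\right) + 16898\right) \left(3509 + 14465\right) = \left(4 \cdot 21 \cdot 24 + 16898\right) 17974 = \left(2016 + 16898\right) 17974 = 18914 \cdot 17974 = 339960236$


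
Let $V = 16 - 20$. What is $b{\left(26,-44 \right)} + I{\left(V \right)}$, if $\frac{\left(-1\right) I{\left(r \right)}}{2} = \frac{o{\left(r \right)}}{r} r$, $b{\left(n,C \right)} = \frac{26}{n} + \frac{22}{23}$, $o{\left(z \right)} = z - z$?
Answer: $\frac{45}{23} \approx 1.9565$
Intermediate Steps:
$o{\left(z \right)} = 0$
$V = -4$
$b{\left(n,C \right)} = \frac{22}{23} + \frac{26}{n}$ ($b{\left(n,C \right)} = \frac{26}{n} + 22 \cdot \frac{1}{23} = \frac{26}{n} + \frac{22}{23} = \frac{22}{23} + \frac{26}{n}$)
$I{\left(r \right)} = 0$ ($I{\left(r \right)} = - 2 \frac{0}{r} r = - 2 \cdot 0 r = \left(-2\right) 0 = 0$)
$b{\left(26,-44 \right)} + I{\left(V \right)} = \left(\frac{22}{23} + \frac{26}{26}\right) + 0 = \left(\frac{22}{23} + 26 \cdot \frac{1}{26}\right) + 0 = \left(\frac{22}{23} + 1\right) + 0 = \frac{45}{23} + 0 = \frac{45}{23}$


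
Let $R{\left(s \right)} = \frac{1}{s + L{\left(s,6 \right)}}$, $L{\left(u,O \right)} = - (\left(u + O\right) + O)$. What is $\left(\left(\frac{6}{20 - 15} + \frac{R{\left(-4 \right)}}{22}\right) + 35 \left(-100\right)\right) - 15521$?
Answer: $- \frac{25106141}{1320} \approx -19020.0$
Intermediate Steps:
$L{\left(u,O \right)} = - u - 2 O$ ($L{\left(u,O \right)} = - (\left(O + u\right) + O) = - (u + 2 O) = - u - 2 O$)
$R{\left(s \right)} = - \frac{1}{12}$ ($R{\left(s \right)} = \frac{1}{s - \left(12 + s\right)} = \frac{1}{-12} = - \frac{1}{12}$)
$\left(\left(\frac{6}{20 - 15} + \frac{R{\left(-4 \right)}}{22}\right) + 35 \left(-100\right)\right) - 15521 = \left(\left(\frac{6}{20 - 15} - \frac{1}{12 \cdot 22}\right) + 35 \left(-100\right)\right) - 15521 = \left(\left(\frac{6}{5} - \frac{1}{264}\right) - 3500\right) - 15521 = \left(\frac{1579}{1320} - 3500\right) - 15521 = - \frac{4618421}{1320} - 15521 = - \frac{25106141}{1320}$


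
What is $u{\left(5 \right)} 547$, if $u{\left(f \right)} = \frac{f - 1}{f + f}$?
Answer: $\frac{1094}{5} \approx 218.8$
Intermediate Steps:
$u{\left(f \right)} = \frac{-1 + f}{2 f}$
$u{\left(5 \right)} 547 = \frac{-1 + 5}{2 \cdot 5} \cdot 547 = \frac{1}{2} \cdot \frac{1}{5} \cdot 4 \cdot 547 = \frac{2}{5} \cdot 547 = \frac{1094}{5}$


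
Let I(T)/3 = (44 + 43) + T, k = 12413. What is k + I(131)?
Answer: 13067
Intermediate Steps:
I(T) = 261 + 3*T (I(T) = 3*((44 + 43) + T) = 3*(87 + T) = 261 + 3*T)
k + I(131) = 12413 + (261 + 3*131) = 12413 + (261 + 393) = 12413 + 654 = 13067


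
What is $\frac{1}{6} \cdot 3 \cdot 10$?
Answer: $5$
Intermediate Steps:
$\frac{1}{6} \cdot 3 \cdot 10 = \frac{1}{2} \cdot 10 = 5$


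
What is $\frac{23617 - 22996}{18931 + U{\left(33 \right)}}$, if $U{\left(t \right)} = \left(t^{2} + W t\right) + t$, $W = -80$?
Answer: $\frac{621}{17413} \approx 0.035663$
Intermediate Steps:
$U{\left(t \right)} = t^{2} - 79 t$ ($U{\left(t \right)} = \left(t^{2} - 80 t\right) + t = t^{2} - 79 t$)
$\frac{23617 - 22996}{18931 + U{\left(33 \right)}} = \frac{23617 - 22996}{18931 + 33 \left(-79 + 33\right)} = \frac{621}{18931 + 33 \left(-46\right)} = \frac{621}{18931 - 1518} = \frac{621}{17413}$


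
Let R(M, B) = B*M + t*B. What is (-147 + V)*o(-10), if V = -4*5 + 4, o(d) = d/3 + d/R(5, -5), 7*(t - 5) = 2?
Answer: 18419/36 ≈ 511.64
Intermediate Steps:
t = 37/7 (t = 5 + (⅐)*2 = 5 + 2/7 = 37/7 ≈ 5.2857)
R(M, B) = 37*B/7 + B*M (R(M, B) = B*M + 37*B/7 = 37*B/7 + B*M)
o(d) = 113*d/360 (o(d) = d/3 + d/(((⅐)*(-5)*(37 + 7*5))) = d*(⅓) + d/(((⅐)*(-5)*(37 + 35))) = d/3 + d/(((⅐)*(-5)*72)) = d/3 + d/(-360/7) = d/3 + d*(-7/360) = d/3 - 7*d/360 = 113*d/360)
V = -16 (V = -20 + 4 = -16)
(-147 + V)*o(-10) = (-147 - 16)*((113/360)*(-10)) = -163*(-113/36) = 18419/36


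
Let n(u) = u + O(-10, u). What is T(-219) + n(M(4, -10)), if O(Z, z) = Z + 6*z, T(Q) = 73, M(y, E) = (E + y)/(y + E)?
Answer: 70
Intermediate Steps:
M(y, E) = 1 (M(y, E) = (E + y)/(E + y) = 1)
n(u) = -10 + 7*u (n(u) = u + (-10 + 6*u) = -10 + 7*u)
T(-219) + n(M(4, -10)) = 73 + (-10 + 7*1) = 73 + (-10 + 7) = 73 - 3 = 70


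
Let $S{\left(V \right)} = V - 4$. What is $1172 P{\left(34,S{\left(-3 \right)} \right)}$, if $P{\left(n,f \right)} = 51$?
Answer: $59772$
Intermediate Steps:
$S{\left(V \right)} = -4 + V$ ($S{\left(V \right)} = V - 4 = -4 + V$)
$1172 P{\left(34,S{\left(-3 \right)} \right)} = 1172 \cdot 51 = 59772$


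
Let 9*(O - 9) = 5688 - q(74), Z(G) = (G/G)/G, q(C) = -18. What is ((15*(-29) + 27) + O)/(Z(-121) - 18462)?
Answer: -28435/2233903 ≈ -0.012729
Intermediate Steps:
Z(G) = 1/G
O = 643 (O = 9 + (5688 - 1*(-18))/9 = 9 + (5688 + 18)/9 = 9 + (⅑)*5706 = 9 + 634 = 643)
((15*(-29) + 27) + O)/(Z(-121) - 18462) = ((15*(-29) + 27) + 643)/(1/(-121) - 18462) = ((-435 + 27) + 643)/(-1/121 - 18462) = (-408 + 643)/(-2233903/121) = 235*(-121/2233903) = -28435/2233903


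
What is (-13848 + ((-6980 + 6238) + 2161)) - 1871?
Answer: -14300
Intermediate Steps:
(-13848 + ((-6980 + 6238) + 2161)) - 1871 = (-13848 + (-742 + 2161)) - 1871 = (-13848 + 1419) - 1871 = -12429 - 1871 = -14300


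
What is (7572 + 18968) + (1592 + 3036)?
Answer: 31168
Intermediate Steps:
(7572 + 18968) + (1592 + 3036) = 26540 + 4628 = 31168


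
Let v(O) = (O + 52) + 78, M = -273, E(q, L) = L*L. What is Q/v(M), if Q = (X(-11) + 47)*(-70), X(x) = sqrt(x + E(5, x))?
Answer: 3290/143 + 70*sqrt(110)/143 ≈ 28.141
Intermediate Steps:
E(q, L) = L**2
X(x) = sqrt(x + x**2)
v(O) = 130 + O (v(O) = (52 + O) + 78 = 130 + O)
Q = -3290 - 70*sqrt(110) (Q = (sqrt(-11*(1 - 11)) + 47)*(-70) = (sqrt(-11*(-10)) + 47)*(-70) = (sqrt(110) + 47)*(-70) = (47 + sqrt(110))*(-70) = -3290 - 70*sqrt(110) ≈ -4024.2)
Q/v(M) = (-3290 - 70*sqrt(110))/(130 - 273) = (-3290 - 70*sqrt(110))/(-143) = (-3290 - 70*sqrt(110))*(-1/143) = 3290/143 + 70*sqrt(110)/143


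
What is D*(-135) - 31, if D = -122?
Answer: 16439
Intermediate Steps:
D*(-135) - 31 = -122*(-135) - 31 = 16470 - 31 = 16439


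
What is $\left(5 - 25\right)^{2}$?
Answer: $400$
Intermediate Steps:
$\left(5 - 25\right)^{2} = \left(-20\right)^{2} = 400$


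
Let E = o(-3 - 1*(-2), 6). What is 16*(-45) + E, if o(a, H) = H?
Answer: -714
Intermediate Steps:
E = 6
16*(-45) + E = 16*(-45) + 6 = -720 + 6 = -714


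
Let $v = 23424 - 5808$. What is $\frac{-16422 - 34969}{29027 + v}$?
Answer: $- \frac{51391}{46643} \approx -1.1018$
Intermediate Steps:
$v = 17616$ ($v = 23424 - 5808 = 17616$)
$\frac{-16422 - 34969}{29027 + v} = \frac{-16422 - 34969}{29027 + 17616} = - \frac{51391}{46643}$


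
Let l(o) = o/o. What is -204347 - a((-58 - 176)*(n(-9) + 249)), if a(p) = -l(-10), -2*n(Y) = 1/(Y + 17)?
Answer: -204346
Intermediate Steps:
n(Y) = -1/(2*(17 + Y)) (n(Y) = -1/(2*(Y + 17)) = -1/(2*(17 + Y)))
l(o) = 1
a(p) = -1 (a(p) = -1*1 = -1)
-204347 - a((-58 - 176)*(n(-9) + 249)) = -204347 - 1*(-1) = -204347 + 1 = -204346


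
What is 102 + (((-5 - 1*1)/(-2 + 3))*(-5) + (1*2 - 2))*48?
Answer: 1542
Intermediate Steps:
102 + (((-5 - 1*1)/(-2 + 3))*(-5) + (1*2 - 2))*48 = 102 + (((-5 - 1)/1)*(-5) + (2 - 2))*48 = 102 + (-6*1*(-5) + 0)*48 = 102 + (-6*(-5) + 0)*48 = 102 + (30 + 0)*48 = 102 + 30*48 = 102 + 1440 = 1542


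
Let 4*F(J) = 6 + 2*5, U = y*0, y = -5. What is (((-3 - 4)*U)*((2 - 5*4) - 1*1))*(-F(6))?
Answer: 0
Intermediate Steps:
U = 0 (U = -5*0 = 0)
F(J) = 4 (F(J) = (6 + 2*5)/4 = (6 + 10)/4 = (¼)*16 = 4)
(((-3 - 4)*U)*((2 - 5*4) - 1*1))*(-F(6)) = (((-3 - 4)*0)*((2 - 5*4) - 1*1))*(-1*4) = ((-7*0)*((2 - 20) - 1))*(-4) = (0*(-18 - 1))*(-4) = (0*(-19))*(-4) = 0*(-4) = 0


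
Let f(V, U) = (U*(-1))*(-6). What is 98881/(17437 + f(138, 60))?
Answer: 98881/17797 ≈ 5.5560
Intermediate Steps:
f(V, U) = 6*U (f(V, U) = -U*(-6) = 6*U)
98881/(17437 + f(138, 60)) = 98881/(17437 + 6*60) = 98881/(17437 + 360) = 98881/17797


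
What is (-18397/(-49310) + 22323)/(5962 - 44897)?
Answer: -1100765527/1919884850 ≈ -0.57335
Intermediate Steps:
(-18397/(-49310) + 22323)/(5962 - 44897) = (-18397*(-1/49310) + 22323)/(-38935) = (18397/49310 + 22323)*(-1/38935) = (1100765527/49310)*(-1/38935) = -1100765527/1919884850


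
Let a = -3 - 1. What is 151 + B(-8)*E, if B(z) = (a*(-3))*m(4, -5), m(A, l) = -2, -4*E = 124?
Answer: 895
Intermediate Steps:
E = -31 (E = -¼*124 = -31)
a = -4
B(z) = -24 (B(z) = -4*(-3)*(-2) = 12*(-2) = -24)
151 + B(-8)*E = 151 - 24*(-31) = 151 + 744 = 895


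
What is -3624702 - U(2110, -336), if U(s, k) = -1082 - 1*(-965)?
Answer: -3624585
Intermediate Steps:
U(s, k) = -117 (U(s, k) = -1082 + 965 = -117)
-3624702 - U(2110, -336) = -3624702 - 1*(-117) = -3624702 + 117 = -3624585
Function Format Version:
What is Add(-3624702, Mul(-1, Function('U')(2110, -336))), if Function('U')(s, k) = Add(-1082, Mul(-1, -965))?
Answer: -3624585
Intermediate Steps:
Function('U')(s, k) = -117 (Function('U')(s, k) = Add(-1082, 965) = -117)
Add(-3624702, Mul(-1, Function('U')(2110, -336))) = Add(-3624702, Mul(-1, -117)) = Add(-3624702, 117) = -3624585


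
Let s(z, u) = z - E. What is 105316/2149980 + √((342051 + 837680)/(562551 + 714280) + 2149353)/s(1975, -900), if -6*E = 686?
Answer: 26329/537495 + 39*√20734237392921926/8003176708 ≈ 0.75068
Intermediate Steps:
E = -343/3 (E = -⅙*686 = -343/3 ≈ -114.33)
s(z, u) = 343/3 + z (s(z, u) = z - 1*(-343/3) = z + 343/3 = 343/3 + z)
105316/2149980 + √((342051 + 837680)/(562551 + 714280) + 2149353)/s(1975, -900) = 105316/2149980 + √((342051 + 837680)/(562551 + 714280) + 2149353)/(343/3 + 1975) = 105316*(1/2149980) + √(1179731/1276831 + 2149353)/(6268/3) = 26329/537495 + √(1179731*(1/1276831) + 2149353)*(3/6268) = 26329/537495 + √(1179731/1276831 + 2149353)*(3/6268) = 26329/537495 + √(2744361720074/1276831)*(3/6268) = 26329/537495 + (13*√20734237392921926/1276831)*(3/6268) = 26329/537495 + 39*√20734237392921926/8003176708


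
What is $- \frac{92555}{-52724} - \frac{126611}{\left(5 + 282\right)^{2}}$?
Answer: $\frac{19351519}{88629044} \approx 0.21834$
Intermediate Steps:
$- \frac{92555}{-52724} - \frac{126611}{\left(5 + 282\right)^{2}} = \left(-92555\right) \left(- \frac{1}{52724}\right) - \frac{126611}{287^{2}} = \frac{92555}{52724} - \frac{126611}{82369} = \frac{19351519}{88629044}$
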